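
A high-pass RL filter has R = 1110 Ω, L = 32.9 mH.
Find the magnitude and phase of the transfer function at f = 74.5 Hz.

Step 1 — Angular frequency: ω = 2π·74.5 = 468.1 rad/s.
Step 2 — Transfer function: H(jω) = jωL/(R + jωL).
Step 3 — Numerator jωL = j·15.4; denominator R + jωL = 1110 + j15.4.
Step 4 — H = 0.0001925 + j0.01387.
Step 5 — Magnitude: |H| = 0.01387 (-37.2 dB); phase: φ = 89.2°.

|H| = 0.01387 (-37.2 dB), φ = 89.2°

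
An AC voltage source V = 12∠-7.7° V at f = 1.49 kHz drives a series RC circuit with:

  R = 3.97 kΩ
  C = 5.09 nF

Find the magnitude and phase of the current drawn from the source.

Step 1 — Angular frequency: ω = 2π·f = 2π·1490 = 9362 rad/s.
Step 2 — Component impedances:
  R: Z = R = 3970 Ω
  C: Z = 1/(jωC) = -j/(ω·C) = 0 - j2.099e+04 Ω
Step 3 — Series combination: Z_total = R + C = 3970 - j2.099e+04 Ω = 2.136e+04∠-79.3° Ω.
Step 4 — Source phasor: V = 12∠-7.7° V = 11.89 - j1.608 V.
Step 5 — Ohm's law: I = V / Z_total = (11.89 - j1.608) / (3970 - j2.099e+04) = 0.0001775 + j0.0005331 A.
Step 6 — Convert to polar: |I| = 0.0005619 A, ∠I = 71.6°.

I = 0.0005619∠71.6° A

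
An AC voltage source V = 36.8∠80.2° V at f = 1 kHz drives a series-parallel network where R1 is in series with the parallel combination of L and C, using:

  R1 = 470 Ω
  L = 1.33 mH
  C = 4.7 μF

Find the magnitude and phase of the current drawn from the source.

Step 1 — Angular frequency: ω = 2π·f = 2π·1000 = 6283 rad/s.
Step 2 — Component impedances:
  R1: Z = R = 470 Ω
  L: Z = jωL = j·6283·0.00133 = 0 + j8.357 Ω
  C: Z = 1/(jωC) = -j/(ω·C) = 0 - j33.86 Ω
Step 3 — Parallel branch: L || C = 1/(1/L + 1/C) = 0 + j11.09 Ω.
Step 4 — Series with R1: Z_total = R1 + (L || C) = 470 + j11.09 Ω = 470.1∠1.4° Ω.
Step 5 — Source phasor: V = 36.8∠80.2° V = 6.264 + j36.26 V.
Step 6 — Ohm's law: I = V / Z_total = (6.264 + j36.26) / (470 + j11.09) = 0.01514 + j0.0768 A.
Step 7 — Convert to polar: |I| = 0.07828 A, ∠I = 78.8°.

I = 0.07828∠78.8° A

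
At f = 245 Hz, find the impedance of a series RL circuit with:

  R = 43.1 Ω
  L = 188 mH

Step 1 — Angular frequency: ω = 2π·f = 2π·245 = 1539 rad/s.
Step 2 — Component impedances:
  R: Z = R = 43.1 Ω
  L: Z = jωL = j·1539·0.188 = 0 + j289.4 Ω
Step 3 — Series combination: Z_total = R + L = 43.1 + j289.4 Ω = 292.6∠81.5° Ω.

Z = 43.1 + j289.4 Ω = 292.6∠81.5° Ω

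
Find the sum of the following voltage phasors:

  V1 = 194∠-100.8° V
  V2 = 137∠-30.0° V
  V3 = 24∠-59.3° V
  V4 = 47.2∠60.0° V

Step 1 — Convert each phasor to rectangular form:
  V1 = 194·(cos(-100.8°) + j·sin(-100.8°)) = -36.35 - j190.6 V
  V2 = 137·(cos(-30.0°) + j·sin(-30.0°)) = 118.6 - j68.5 V
  V3 = 24·(cos(-59.3°) + j·sin(-59.3°)) = 12.25 - j20.64 V
  V4 = 47.2·(cos(60.0°) + j·sin(60.0°)) = 23.6 + j40.88 V
Step 2 — Sum components: V_total = 118.1 - j238.8 V.
Step 3 — Convert to polar: |V_total| = 266.4 V, ∠V_total = -63.7°.

V_total = 266.4∠-63.7° V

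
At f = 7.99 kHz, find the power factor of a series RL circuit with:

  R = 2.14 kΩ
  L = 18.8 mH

Step 1 — Angular frequency: ω = 2π·f = 2π·7990 = 5.02e+04 rad/s.
Step 2 — Component impedances:
  R: Z = R = 2140 Ω
  L: Z = jωL = j·5.02e+04·0.0188 = 0 + j943.8 Ω
Step 3 — Series combination: Z_total = R + L = 2140 + j943.8 Ω = 2339∠23.8° Ω.
Step 4 — Power factor: PF = cos(φ) = Re(Z)/|Z| = 2140/2338.9 = 0.915.
Step 5 — Type: Im(Z) = 943.8 ⇒ lagging (phase φ = 23.8°).

PF = 0.915 (lagging, φ = 23.8°)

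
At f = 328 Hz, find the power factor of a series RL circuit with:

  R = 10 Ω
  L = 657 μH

Step 1 — Angular frequency: ω = 2π·f = 2π·328 = 2061 rad/s.
Step 2 — Component impedances:
  R: Z = R = 10 Ω
  L: Z = jωL = j·2061·0.000657 = 0 + j1.354 Ω
Step 3 — Series combination: Z_total = R + L = 10 + j1.354 Ω = 10.09∠7.7° Ω.
Step 4 — Power factor: PF = cos(φ) = Re(Z)/|Z| = 10/10.091 = 0.991.
Step 5 — Type: Im(Z) = 1.354 ⇒ lagging (phase φ = 7.7°).

PF = 0.991 (lagging, φ = 7.7°)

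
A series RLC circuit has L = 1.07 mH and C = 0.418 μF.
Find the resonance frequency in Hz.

Step 1 — Resonance condition Im(Z)=0 gives ω₀ = 1/√(LC).
Step 2 — ω₀ = 1/√(0.00107·4.18e-07) = 4.728e+04 rad/s.
Step 3 — f₀ = ω₀/(2π) = 7526 Hz.

f₀ = 7526 Hz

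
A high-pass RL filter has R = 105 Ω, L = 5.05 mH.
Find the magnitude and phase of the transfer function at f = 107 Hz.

Step 1 — Angular frequency: ω = 2π·107 = 672.3 rad/s.
Step 2 — Transfer function: H(jω) = jωL/(R + jωL).
Step 3 — Numerator jωL = j·3.395; denominator R + jωL = 105 + j3.395.
Step 4 — H = 0.001044 + j0.0323.
Step 5 — Magnitude: |H| = 0.03232 (-29.8 dB); phase: φ = 88.1°.

|H| = 0.03232 (-29.8 dB), φ = 88.1°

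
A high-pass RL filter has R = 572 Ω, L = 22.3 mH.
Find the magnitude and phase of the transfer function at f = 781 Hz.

Step 1 — Angular frequency: ω = 2π·781 = 4907 rad/s.
Step 2 — Transfer function: H(jω) = jωL/(R + jωL).
Step 3 — Numerator jωL = j·109.4; denominator R + jωL = 572 + j109.4.
Step 4 — H = 0.03531 + j0.1846.
Step 5 — Magnitude: |H| = 0.1879 (-14.5 dB); phase: φ = 79.2°.

|H| = 0.1879 (-14.5 dB), φ = 79.2°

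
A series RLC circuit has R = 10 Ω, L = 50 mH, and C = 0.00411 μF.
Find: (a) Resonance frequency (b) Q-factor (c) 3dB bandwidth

Step 1 — Resonance condition Im(Z)=0 gives ω₀ = 1/√(LC).
Step 2 — ω₀ = 1/√(0.05·4.11e-09) = 6.976e+04 rad/s.
Step 3 — f₀ = ω₀/(2π) = 1.11e+04 Hz.
Step 4 — Series Q: Q = ω₀L/R = 6.976e+04·0.05/10 = 348.8.
Step 5 — 3dB bandwidth: Δω = ω₀/Q = 200 rad/s; BW = Δω/(2π) = 31.83 Hz.

(a) f₀ = 1.11e+04 Hz  (b) Q = 348.8  (c) BW = 31.83 Hz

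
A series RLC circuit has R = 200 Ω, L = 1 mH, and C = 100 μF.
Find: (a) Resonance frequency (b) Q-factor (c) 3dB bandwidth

Step 1 — Resonance condition Im(Z)=0 gives ω₀ = 1/√(LC).
Step 2 — ω₀ = 1/√(0.001·0.0001) = 3162 rad/s.
Step 3 — f₀ = ω₀/(2π) = 503.3 Hz.
Step 4 — Series Q: Q = ω₀L/R = 3162·0.001/200 = 0.01581.
Step 5 — 3dB bandwidth: Δω = ω₀/Q = 2e+05 rad/s; BW = Δω/(2π) = 3.183e+04 Hz.

(a) f₀ = 503.3 Hz  (b) Q = 0.01581  (c) BW = 3.183e+04 Hz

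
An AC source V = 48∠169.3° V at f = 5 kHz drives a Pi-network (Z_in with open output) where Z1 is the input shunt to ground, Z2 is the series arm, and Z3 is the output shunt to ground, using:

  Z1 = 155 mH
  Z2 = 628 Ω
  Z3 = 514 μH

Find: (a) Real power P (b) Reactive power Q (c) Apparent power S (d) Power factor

Step 1 — Angular frequency: ω = 2π·f = 2π·5000 = 3.142e+04 rad/s.
Step 2 — Component impedances:
  Z1: Z = jωL = j·3.142e+04·0.155 = 0 + j4869 Ω
  Z2: Z = R = 628 Ω
  Z3: Z = jωL = j·3.142e+04·0.000514 = 0 + j16.15 Ω
Step 3 — With open output, the series arm Z2 and the output shunt Z3 appear in series to ground: Z2 + Z3 = 628 + j16.15 Ω.
Step 4 — Parallel with input shunt Z1: Z_in = Z1 || (Z2 + Z3) = 613.7 + j94.98 Ω = 621∠8.8° Ω.
Step 5 — Source phasor: V = 48∠169.3° V = -47.17 + j8.912 V.
Step 6 — Current: I = V / Z = -0.07286 + j0.0258 A = 0.07729∠160.5° A.
Step 7 — Complex power: S = V·I* = 3.666 + j0.5674 VA.
Step 8 — Real power: P = Re(S) = 3.666 W.
Step 9 — Reactive power: Q = Im(S) = 0.5674 VAR.
Step 10 — Apparent power: |S| = 3.71 VA.
Step 11 — Power factor: PF = P/|S| = 0.9882 (lagging).

(a) P = 3.666 W  (b) Q = 0.5674 VAR  (c) S = 3.71 VA  (d) PF = 0.9882 (lagging)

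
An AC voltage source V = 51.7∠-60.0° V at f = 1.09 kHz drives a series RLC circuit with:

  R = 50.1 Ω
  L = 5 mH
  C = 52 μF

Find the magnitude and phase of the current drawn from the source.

Step 1 — Angular frequency: ω = 2π·f = 2π·1090 = 6849 rad/s.
Step 2 — Component impedances:
  R: Z = R = 50.1 Ω
  L: Z = jωL = j·6849·0.005 = 0 + j34.24 Ω
  C: Z = 1/(jωC) = -j/(ω·C) = 0 - j2.808 Ω
Step 3 — Series combination: Z_total = R + L + C = 50.1 + j31.44 Ω = 59.15∠32.1° Ω.
Step 4 — Source phasor: V = 51.7∠-60.0° V = 25.85 - j44.77 V.
Step 5 — Ohm's law: I = V / Z_total = (25.85 - j44.77) / (50.1 + j31.44) = -0.03213 - j0.8735 A.
Step 6 — Convert to polar: |I| = 0.8741 A, ∠I = -92.1°.

I = 0.8741∠-92.1° A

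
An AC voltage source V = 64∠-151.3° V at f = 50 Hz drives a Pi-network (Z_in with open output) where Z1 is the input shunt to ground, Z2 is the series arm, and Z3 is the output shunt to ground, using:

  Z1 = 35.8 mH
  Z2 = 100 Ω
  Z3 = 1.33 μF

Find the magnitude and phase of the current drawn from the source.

Step 1 — Angular frequency: ω = 2π·f = 2π·50 = 314.2 rad/s.
Step 2 — Component impedances:
  Z1: Z = jωL = j·314.2·0.0358 = 0 + j11.25 Ω
  Z2: Z = R = 100 Ω
  Z3: Z = 1/(jωC) = -j/(ω·C) = 0 - j2393 Ω
Step 3 — With open output, the series arm Z2 and the output shunt Z3 appear in series to ground: Z2 + Z3 = 100 - j2393 Ω.
Step 4 — Parallel with input shunt Z1: Z_in = Z1 || (Z2 + Z3) = 0.002225 + j11.3 Ω = 11.3∠90.0° Ω.
Step 5 — Source phasor: V = 64∠-151.3° V = -56.14 - j30.73 V.
Step 6 — Ohm's law: I = V / Z_total = (-56.14 - j30.73) / (0.002225 + j11.3) = -2.721 + j4.967 A.
Step 7 — Convert to polar: |I| = 5.664 A, ∠I = 118.7°.

I = 5.664∠118.7° A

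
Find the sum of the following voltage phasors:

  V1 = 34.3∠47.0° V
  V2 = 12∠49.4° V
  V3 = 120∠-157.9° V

Step 1 — Convert each phasor to rectangular form:
  V1 = 34.3·(cos(47.0°) + j·sin(47.0°)) = 23.39 + j25.09 V
  V2 = 12·(cos(49.4°) + j·sin(49.4°)) = 7.809 + j9.111 V
  V3 = 120·(cos(-157.9°) + j·sin(-157.9°)) = -111.2 - j45.15 V
Step 2 — Sum components: V_total = -79.98 - j10.95 V.
Step 3 — Convert to polar: |V_total| = 80.73 V, ∠V_total = -172.2°.

V_total = 80.73∠-172.2° V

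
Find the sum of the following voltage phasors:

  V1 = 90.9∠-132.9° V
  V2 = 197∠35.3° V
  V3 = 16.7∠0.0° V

Step 1 — Convert each phasor to rectangular form:
  V1 = 90.9·(cos(-132.9°) + j·sin(-132.9°)) = -61.88 - j66.59 V
  V2 = 197·(cos(35.3°) + j·sin(35.3°)) = 160.8 + j113.8 V
  V3 = 16.7·(cos(0.0°) + j·sin(0.0°)) = 16.7 V
Step 2 — Sum components: V_total = 115.6 + j47.25 V.
Step 3 — Convert to polar: |V_total| = 124.9 V, ∠V_total = 22.2°.

V_total = 124.9∠22.2° V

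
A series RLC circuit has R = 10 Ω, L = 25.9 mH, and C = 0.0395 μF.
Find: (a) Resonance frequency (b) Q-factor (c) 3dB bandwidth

Step 1 — Resonance condition Im(Z)=0 gives ω₀ = 1/√(LC).
Step 2 — ω₀ = 1/√(0.0259·3.95e-08) = 3.126e+04 rad/s.
Step 3 — f₀ = ω₀/(2π) = 4976 Hz.
Step 4 — Series Q: Q = ω₀L/R = 3.126e+04·0.0259/10 = 80.98.
Step 5 — 3dB bandwidth: Δω = ω₀/Q = 386.1 rad/s; BW = Δω/(2π) = 61.45 Hz.

(a) f₀ = 4976 Hz  (b) Q = 80.98  (c) BW = 61.45 Hz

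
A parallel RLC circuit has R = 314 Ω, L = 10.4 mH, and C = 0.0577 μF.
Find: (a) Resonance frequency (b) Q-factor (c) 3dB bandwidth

Step 1 — Resonance: ω₀ = 1/√(LC) = 1/√(0.0104·5.77e-08) = 4.082e+04 rad/s.
Step 2 — f₀ = ω₀/(2π) = 6497 Hz.
Step 3 — Parallel Q: Q = R/(ω₀L) = 314/(4.082e+04·0.0104) = 0.7396.
Step 4 — Bandwidth: Δω = ω₀/Q = 5.519e+04 rad/s; BW = Δω/(2π) = 8784 Hz.

(a) f₀ = 6497 Hz  (b) Q = 0.7396  (c) BW = 8784 Hz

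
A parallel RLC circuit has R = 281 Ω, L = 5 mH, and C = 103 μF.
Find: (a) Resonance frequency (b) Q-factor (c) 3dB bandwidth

Step 1 — Resonance: ω₀ = 1/√(LC) = 1/√(0.005·0.000103) = 1393 rad/s.
Step 2 — f₀ = ω₀/(2π) = 221.8 Hz.
Step 3 — Parallel Q: Q = R/(ω₀L) = 281/(1393·0.005) = 40.33.
Step 4 — Bandwidth: Δω = ω₀/Q = 34.55 rad/s; BW = Δω/(2π) = 5.499 Hz.

(a) f₀ = 221.8 Hz  (b) Q = 40.33  (c) BW = 5.499 Hz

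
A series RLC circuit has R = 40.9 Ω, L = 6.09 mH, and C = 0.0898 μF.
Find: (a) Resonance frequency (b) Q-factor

Step 1 — Resonance condition Im(Z)=0 gives ω₀ = 1/√(LC).
Step 2 — ω₀ = 1/√(0.00609·8.98e-08) = 4.276e+04 rad/s.
Step 3 — f₀ = ω₀/(2π) = 6806 Hz.
Step 4 — Series Q: Q = ω₀L/R = 4.276e+04·0.00609/40.9 = 6.367.

(a) f₀ = 6806 Hz  (b) Q = 6.367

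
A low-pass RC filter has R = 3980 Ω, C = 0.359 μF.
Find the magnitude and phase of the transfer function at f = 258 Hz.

Step 1 — Angular frequency: ω = 2π·258 = 1621 rad/s.
Step 2 — Transfer function: H(jω) = 1/(1 + jωRC).
Step 3 — Denominator: 1 + jωRC = 1 + j·1621·3980·3.59e-07 = 1 + j2.316.
Step 4 — H = 0.1571 - j0.3639.
Step 5 — Magnitude: |H| = 0.3964 (-8.0 dB); phase: φ = -66.6°.

|H| = 0.3964 (-8.0 dB), φ = -66.6°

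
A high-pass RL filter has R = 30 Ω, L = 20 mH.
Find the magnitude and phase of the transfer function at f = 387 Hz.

Step 1 — Angular frequency: ω = 2π·387 = 2432 rad/s.
Step 2 — Transfer function: H(jω) = jωL/(R + jωL).
Step 3 — Numerator jωL = j·48.63; denominator R + jωL = 30 + j48.63.
Step 4 — H = 0.7244 + j0.4468.
Step 5 — Magnitude: |H| = 0.8511 (-1.4 dB); phase: φ = 31.7°.

|H| = 0.8511 (-1.4 dB), φ = 31.7°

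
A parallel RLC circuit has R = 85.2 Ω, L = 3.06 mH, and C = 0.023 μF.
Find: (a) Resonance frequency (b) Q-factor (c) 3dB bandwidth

Step 1 — Resonance: ω₀ = 1/√(LC) = 1/√(0.00306·2.3e-08) = 1.192e+05 rad/s.
Step 2 — f₀ = ω₀/(2π) = 1.897e+04 Hz.
Step 3 — Parallel Q: Q = R/(ω₀L) = 85.2/(1.192e+05·0.00306) = 0.2336.
Step 4 — Bandwidth: Δω = ω₀/Q = 5.103e+05 rad/s; BW = Δω/(2π) = 8.122e+04 Hz.

(a) f₀ = 1.897e+04 Hz  (b) Q = 0.2336  (c) BW = 8.122e+04 Hz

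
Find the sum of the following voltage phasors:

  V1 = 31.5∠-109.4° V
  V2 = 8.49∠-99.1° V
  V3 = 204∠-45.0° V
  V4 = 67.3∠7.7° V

Step 1 — Convert each phasor to rectangular form:
  V1 = 31.5·(cos(-109.4°) + j·sin(-109.4°)) = -10.46 - j29.71 V
  V2 = 8.49·(cos(-99.1°) + j·sin(-99.1°)) = -1.343 - j8.383 V
  V3 = 204·(cos(-45.0°) + j·sin(-45.0°)) = 144.2 - j144.2 V
  V4 = 67.3·(cos(7.7°) + j·sin(7.7°)) = 66.69 + j9.017 V
Step 2 — Sum components: V_total = 199.1 - j173.3 V.
Step 3 — Convert to polar: |V_total| = 264 V, ∠V_total = -41.0°.

V_total = 264∠-41.0° V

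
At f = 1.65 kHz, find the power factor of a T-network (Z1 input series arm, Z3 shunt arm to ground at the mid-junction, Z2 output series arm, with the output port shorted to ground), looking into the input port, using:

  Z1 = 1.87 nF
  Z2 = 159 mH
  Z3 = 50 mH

Step 1 — Angular frequency: ω = 2π·f = 2π·1650 = 1.037e+04 rad/s.
Step 2 — Component impedances:
  Z1: Z = 1/(jωC) = -j/(ω·C) = 0 - j5.158e+04 Ω
  Z2: Z = jωL = j·1.037e+04·0.159 = 0 + j1648 Ω
  Z3: Z = jωL = j·1.037e+04·0.05 = 0 + j518.4 Ω
Step 3 — With the output port shorted to ground, the output series arm Z2 runs from the junction to ground; the shunt arm Z3 also runs from the junction to ground. They appear in parallel: Z3 || Z2 = 0 + j394.4 Ω.
Step 4 — Series with input arm Z1: Z_in = Z1 + (Z3 || Z2) = 0 - j5.119e+04 Ω = 5.119e+04∠-90.0° Ω.
Step 5 — Power factor: PF = cos(φ) = Re(Z)/|Z| = 0/5.119e+04 = 0.
Step 6 — Type: Im(Z) = -5.119e+04 ⇒ leading (phase φ = -90.0°).

PF = 0 (leading, φ = -90.0°)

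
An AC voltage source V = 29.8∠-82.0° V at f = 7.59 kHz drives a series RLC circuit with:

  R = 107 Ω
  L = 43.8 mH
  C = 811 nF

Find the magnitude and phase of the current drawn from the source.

Step 1 — Angular frequency: ω = 2π·f = 2π·7590 = 4.769e+04 rad/s.
Step 2 — Component impedances:
  R: Z = R = 107 Ω
  L: Z = jωL = j·4.769e+04·0.0438 = 0 + j2089 Ω
  C: Z = 1/(jωC) = -j/(ω·C) = 0 - j25.86 Ω
Step 3 — Series combination: Z_total = R + L + C = 107 + j2063 Ω = 2066∠87.0° Ω.
Step 4 — Source phasor: V = 29.8∠-82.0° V = 4.147 - j29.51 V.
Step 5 — Ohm's law: I = V / Z_total = (4.147 - j29.51) / (107 + j2063) = -0.01416 - j0.002745 A.
Step 6 — Convert to polar: |I| = 0.01443 A, ∠I = -169.0°.

I = 0.01443∠-169.0° A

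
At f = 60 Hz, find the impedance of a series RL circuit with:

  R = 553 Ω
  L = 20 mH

Step 1 — Angular frequency: ω = 2π·f = 2π·60 = 377 rad/s.
Step 2 — Component impedances:
  R: Z = R = 553 Ω
  L: Z = jωL = j·377·0.02 = 0 + j7.54 Ω
Step 3 — Series combination: Z_total = R + L = 553 + j7.54 Ω = 553.1∠0.8° Ω.

Z = 553 + j7.54 Ω = 553.1∠0.8° Ω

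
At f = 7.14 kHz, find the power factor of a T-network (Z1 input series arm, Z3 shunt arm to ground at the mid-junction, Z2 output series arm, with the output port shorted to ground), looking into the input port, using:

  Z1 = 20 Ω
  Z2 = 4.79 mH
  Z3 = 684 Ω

Step 1 — Angular frequency: ω = 2π·f = 2π·7140 = 4.486e+04 rad/s.
Step 2 — Component impedances:
  Z1: Z = R = 20 Ω
  Z2: Z = jωL = j·4.486e+04·0.00479 = 0 + j214.9 Ω
  Z3: Z = R = 684 Ω
Step 3 — With the output port shorted to ground, the output series arm Z2 runs from the junction to ground; the shunt arm Z3 also runs from the junction to ground. They appear in parallel: Z3 || Z2 = 61.45 + j195.6 Ω.
Step 4 — Series with input arm Z1: Z_in = Z1 + (Z3 || Z2) = 81.45 + j195.6 Ω = 211.9∠67.4° Ω.
Step 5 — Power factor: PF = cos(φ) = Re(Z)/|Z| = 81.45/211.9 = 0.3844.
Step 6 — Type: Im(Z) = 195.6 ⇒ lagging (phase φ = 67.4°).

PF = 0.3844 (lagging, φ = 67.4°)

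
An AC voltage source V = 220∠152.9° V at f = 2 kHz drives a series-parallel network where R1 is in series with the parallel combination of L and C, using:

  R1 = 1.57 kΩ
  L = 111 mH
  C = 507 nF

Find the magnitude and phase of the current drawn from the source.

Step 1 — Angular frequency: ω = 2π·f = 2π·2000 = 1.257e+04 rad/s.
Step 2 — Component impedances:
  R1: Z = R = 1570 Ω
  L: Z = jωL = j·1.257e+04·0.111 = 0 + j1395 Ω
  C: Z = 1/(jωC) = -j/(ω·C) = 0 - j157 Ω
Step 3 — Parallel branch: L || C = 1/(1/L + 1/C) = 0 - j176.9 Ω.
Step 4 — Series with R1: Z_total = R1 + (L || C) = 1570 - j176.9 Ω = 1580∠-6.4° Ω.
Step 5 — Source phasor: V = 220∠152.9° V = -195.8 + j100.2 V.
Step 6 — Ohm's law: I = V / Z_total = (-195.8 + j100.2) / (1570 - j176.9) = -0.1303 + j0.04916 A.
Step 7 — Convert to polar: |I| = 0.1392 A, ∠I = 159.3°.

I = 0.1392∠159.3° A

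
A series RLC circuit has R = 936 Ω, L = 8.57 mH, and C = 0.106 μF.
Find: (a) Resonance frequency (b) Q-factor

Step 1 — Resonance condition Im(Z)=0 gives ω₀ = 1/√(LC).
Step 2 — ω₀ = 1/√(0.00857·1.06e-07) = 3.318e+04 rad/s.
Step 3 — f₀ = ω₀/(2π) = 5281 Hz.
Step 4 — Series Q: Q = ω₀L/R = 3.318e+04·0.00857/936 = 0.3038.

(a) f₀ = 5281 Hz  (b) Q = 0.3038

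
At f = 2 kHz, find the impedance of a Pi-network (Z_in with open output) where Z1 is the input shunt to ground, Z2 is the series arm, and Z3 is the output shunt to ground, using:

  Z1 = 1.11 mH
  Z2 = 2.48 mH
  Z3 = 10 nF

Step 1 — Angular frequency: ω = 2π·f = 2π·2000 = 1.257e+04 rad/s.
Step 2 — Component impedances:
  Z1: Z = jωL = j·1.257e+04·0.00111 = 0 + j13.95 Ω
  Z2: Z = jωL = j·1.257e+04·0.00248 = 0 + j31.16 Ω
  Z3: Z = 1/(jωC) = -j/(ω·C) = 0 - j7958 Ω
Step 3 — With open output, the series arm Z2 and the output shunt Z3 appear in series to ground: Z2 + Z3 = 0 - j7927 Ω.
Step 4 — Parallel with input shunt Z1: Z_in = Z1 || (Z2 + Z3) = 0 + j13.97 Ω = 13.97∠90.0° Ω.

Z = 0 + j13.97 Ω = 13.97∠90.0° Ω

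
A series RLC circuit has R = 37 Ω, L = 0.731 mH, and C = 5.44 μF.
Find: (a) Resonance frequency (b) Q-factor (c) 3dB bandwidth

Step 1 — Resonance: ω₀ = 1/√(LC) = 1/√(0.000731·5.44e-06) = 1.586e+04 rad/s.
Step 2 — f₀ = ω₀/(2π) = 2524 Hz.
Step 3 — Series Q: Q = ω₀L/R = 1.586e+04·0.000731/37 = 0.3133.
Step 4 — Bandwidth: Δω = ω₀/Q = 5.062e+04 rad/s; BW = Δω/(2π) = 8056 Hz.

(a) f₀ = 2524 Hz  (b) Q = 0.3133  (c) BW = 8056 Hz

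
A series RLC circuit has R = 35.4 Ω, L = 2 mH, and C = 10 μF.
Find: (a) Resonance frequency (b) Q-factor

Step 1 — Resonance condition Im(Z)=0 gives ω₀ = 1/√(LC).
Step 2 — ω₀ = 1/√(0.002·1e-05) = 7071 rad/s.
Step 3 — f₀ = ω₀/(2π) = 1125 Hz.
Step 4 — Series Q: Q = ω₀L/R = 7071·0.002/35.4 = 0.3995.

(a) f₀ = 1125 Hz  (b) Q = 0.3995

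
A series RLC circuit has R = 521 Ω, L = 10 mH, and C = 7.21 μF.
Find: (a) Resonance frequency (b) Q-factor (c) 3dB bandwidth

Step 1 — Resonance condition Im(Z)=0 gives ω₀ = 1/√(LC).
Step 2 — ω₀ = 1/√(0.01·7.21e-06) = 3724 rad/s.
Step 3 — f₀ = ω₀/(2π) = 592.7 Hz.
Step 4 — Series Q: Q = ω₀L/R = 3724·0.01/521 = 0.07148.
Step 5 — 3dB bandwidth: Δω = ω₀/Q = 5.21e+04 rad/s; BW = Δω/(2π) = 8292 Hz.

(a) f₀ = 592.7 Hz  (b) Q = 0.07148  (c) BW = 8292 Hz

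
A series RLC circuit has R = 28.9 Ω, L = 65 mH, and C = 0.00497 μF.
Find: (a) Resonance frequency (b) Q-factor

Step 1 — Resonance condition Im(Z)=0 gives ω₀ = 1/√(LC).
Step 2 — ω₀ = 1/√(0.065·4.97e-09) = 5.564e+04 rad/s.
Step 3 — f₀ = ω₀/(2π) = 8855 Hz.
Step 4 — Series Q: Q = ω₀L/R = 5.564e+04·0.065/28.9 = 125.1.

(a) f₀ = 8855 Hz  (b) Q = 125.1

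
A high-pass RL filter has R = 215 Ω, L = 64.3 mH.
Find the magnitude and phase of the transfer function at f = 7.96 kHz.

Step 1 — Angular frequency: ω = 2π·7960 = 5.001e+04 rad/s.
Step 2 — Transfer function: H(jω) = jωL/(R + jωL).
Step 3 — Numerator jωL = j·3216; denominator R + jωL = 215 + j3216.
Step 4 — H = 0.9956 + j0.06656.
Step 5 — Magnitude: |H| = 0.9978 (-0.0 dB); phase: φ = 3.8°.

|H| = 0.9978 (-0.0 dB), φ = 3.8°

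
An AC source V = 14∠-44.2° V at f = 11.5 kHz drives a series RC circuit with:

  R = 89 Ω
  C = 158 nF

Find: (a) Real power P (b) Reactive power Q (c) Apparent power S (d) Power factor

Step 1 — Angular frequency: ω = 2π·f = 2π·1.15e+04 = 7.226e+04 rad/s.
Step 2 — Component impedances:
  R: Z = R = 89 Ω
  C: Z = 1/(jωC) = -j/(ω·C) = 0 - j87.59 Ω
Step 3 — Series combination: Z_total = R + C = 89 - j87.59 Ω = 124.9∠-44.5° Ω.
Step 4 — Source phasor: V = 14∠-44.2° V = 10.04 - j9.76 V.
Step 5 — Current: I = V / Z = 0.1121 + j0.0006716 A = 0.1121∠0.3° A.
Step 6 — Complex power: S = V·I* = 1.119 - j1.101 VA.
Step 7 — Real power: P = Re(S) = 1.119 W.
Step 8 — Reactive power: Q = Im(S) = -1.101 VAR.
Step 9 — Apparent power: |S| = 1.57 VA.
Step 10 — Power factor: PF = P/|S| = 0.7127 (leading).

(a) P = 1.119 W  (b) Q = -1.101 VAR  (c) S = 1.57 VA  (d) PF = 0.7127 (leading)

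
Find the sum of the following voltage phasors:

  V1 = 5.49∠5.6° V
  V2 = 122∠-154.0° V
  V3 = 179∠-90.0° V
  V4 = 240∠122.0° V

Step 1 — Convert each phasor to rectangular form:
  V1 = 5.49·(cos(5.6°) + j·sin(5.6°)) = 5.464 + j0.5357 V
  V2 = 122·(cos(-154.0°) + j·sin(-154.0°)) = -109.7 - j53.48 V
  V3 = 179·(cos(-90.0°) + j·sin(-90.0°)) = 0 - j179 V
  V4 = 240·(cos(122.0°) + j·sin(122.0°)) = -127.2 + j203.5 V
Step 2 — Sum components: V_total = -231.4 - j28.41 V.
Step 3 — Convert to polar: |V_total| = 233.1 V, ∠V_total = -173.0°.

V_total = 233.1∠-173.0° V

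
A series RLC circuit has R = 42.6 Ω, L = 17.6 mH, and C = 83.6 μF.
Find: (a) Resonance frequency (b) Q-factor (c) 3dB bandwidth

Step 1 — Resonance condition Im(Z)=0 gives ω₀ = 1/√(LC).
Step 2 — ω₀ = 1/√(0.0176·8.36e-05) = 824.4 rad/s.
Step 3 — f₀ = ω₀/(2π) = 131.2 Hz.
Step 4 — Series Q: Q = ω₀L/R = 824.4·0.0176/42.6 = 0.3406.
Step 5 — 3dB bandwidth: Δω = ω₀/Q = 2420 rad/s; BW = Δω/(2π) = 385.2 Hz.

(a) f₀ = 131.2 Hz  (b) Q = 0.3406  (c) BW = 385.2 Hz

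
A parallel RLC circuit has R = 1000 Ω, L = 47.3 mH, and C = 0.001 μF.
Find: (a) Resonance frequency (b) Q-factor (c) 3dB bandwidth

Step 1 — Resonance: ω₀ = 1/√(LC) = 1/√(0.0473·1e-09) = 1.454e+05 rad/s.
Step 2 — f₀ = ω₀/(2π) = 2.314e+04 Hz.
Step 3 — Parallel Q: Q = R/(ω₀L) = 1000/(1.454e+05·0.0473) = 0.1454.
Step 4 — Bandwidth: Δω = ω₀/Q = 1e+06 rad/s; BW = Δω/(2π) = 1.592e+05 Hz.

(a) f₀ = 2.314e+04 Hz  (b) Q = 0.1454  (c) BW = 1.592e+05 Hz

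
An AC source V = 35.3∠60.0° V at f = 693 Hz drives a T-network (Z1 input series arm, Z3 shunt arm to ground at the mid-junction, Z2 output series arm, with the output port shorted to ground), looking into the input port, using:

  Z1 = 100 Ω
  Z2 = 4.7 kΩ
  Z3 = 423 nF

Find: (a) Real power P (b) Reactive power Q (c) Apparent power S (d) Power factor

Step 1 — Angular frequency: ω = 2π·f = 2π·693 = 4354 rad/s.
Step 2 — Component impedances:
  Z1: Z = R = 100 Ω
  Z2: Z = R = 4700 Ω
  Z3: Z = 1/(jωC) = -j/(ω·C) = 0 - j542.9 Ω
Step 3 — With the output port shorted to ground, the output series arm Z2 runs from the junction to ground; the shunt arm Z3 also runs from the junction to ground. They appear in parallel: Z3 || Z2 = 61.89 - j535.8 Ω.
Step 4 — Series with input arm Z1: Z_in = Z1 + (Z3 || Z2) = 161.9 - j535.8 Ω = 559.7∠-73.2° Ω.
Step 5 — Source phasor: V = 35.3∠60.0° V = 17.65 + j30.57 V.
Step 6 — Current: I = V / Z = -0.04316 + j0.04598 A = 0.06307∠133.2° A.
Step 7 — Complex power: S = V·I* = 0.644 - j2.131 VA.
Step 8 — Real power: P = Re(S) = 0.644 W.
Step 9 — Reactive power: Q = Im(S) = -2.131 VAR.
Step 10 — Apparent power: |S| = 2.226 VA.
Step 11 — Power factor: PF = P/|S| = 0.2892 (leading).

(a) P = 0.644 W  (b) Q = -2.131 VAR  (c) S = 2.226 VA  (d) PF = 0.2892 (leading)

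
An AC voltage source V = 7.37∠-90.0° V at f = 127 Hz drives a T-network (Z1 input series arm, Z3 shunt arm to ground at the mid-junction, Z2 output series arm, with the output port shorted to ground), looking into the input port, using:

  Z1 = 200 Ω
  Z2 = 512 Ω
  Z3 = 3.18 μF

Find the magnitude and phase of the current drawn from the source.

Step 1 — Angular frequency: ω = 2π·f = 2π·127 = 798 rad/s.
Step 2 — Component impedances:
  Z1: Z = R = 200 Ω
  Z2: Z = R = 512 Ω
  Z3: Z = 1/(jωC) = -j/(ω·C) = 0 - j394.1 Ω
Step 3 — With the output port shorted to ground, the output series arm Z2 runs from the junction to ground; the shunt arm Z3 also runs from the junction to ground. They appear in parallel: Z3 || Z2 = 190.5 - j247.5 Ω.
Step 4 — Series with input arm Z1: Z_in = Z1 + (Z3 || Z2) = 390.5 - j247.5 Ω = 462.3∠-32.4° Ω.
Step 5 — Source phasor: V = 7.37∠-90.0° V = 0 - j7.37 V.
Step 6 — Ohm's law: I = V / Z_total = (0 - j7.37) / (390.5 - j247.5) = 0.008534 - j0.01347 A.
Step 7 — Convert to polar: |I| = 0.01594 A, ∠I = -57.6°.

I = 0.01594∠-57.6° A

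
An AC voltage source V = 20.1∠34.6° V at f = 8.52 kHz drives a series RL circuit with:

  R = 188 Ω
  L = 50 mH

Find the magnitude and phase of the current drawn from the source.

Step 1 — Angular frequency: ω = 2π·f = 2π·8520 = 5.353e+04 rad/s.
Step 2 — Component impedances:
  R: Z = R = 188 Ω
  L: Z = jωL = j·5.353e+04·0.05 = 0 + j2677 Ω
Step 3 — Series combination: Z_total = R + L = 188 + j2677 Ω = 2683∠86.0° Ω.
Step 4 — Source phasor: V = 20.1∠34.6° V = 16.55 + j11.41 V.
Step 5 — Ohm's law: I = V / Z_total = (16.55 + j11.41) / (188 + j2677) = 0.004675 - j0.005853 A.
Step 6 — Convert to polar: |I| = 0.007491 A, ∠I = -51.4°.

I = 0.007491∠-51.4° A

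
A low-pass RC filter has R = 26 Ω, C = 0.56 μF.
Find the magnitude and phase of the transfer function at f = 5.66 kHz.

Step 1 — Angular frequency: ω = 2π·5660 = 3.556e+04 rad/s.
Step 2 — Transfer function: H(jω) = 1/(1 + jωRC).
Step 3 — Denominator: 1 + jωRC = 1 + j·3.556e+04·26·5.6e-07 = 1 + j0.5178.
Step 4 — H = 0.7886 - j0.4083.
Step 5 — Magnitude: |H| = 0.888 (-1.0 dB); phase: φ = -27.4°.

|H| = 0.888 (-1.0 dB), φ = -27.4°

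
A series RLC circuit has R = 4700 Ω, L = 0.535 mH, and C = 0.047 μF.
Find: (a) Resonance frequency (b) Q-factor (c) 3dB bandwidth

Step 1 — Resonance condition Im(Z)=0 gives ω₀ = 1/√(LC).
Step 2 — ω₀ = 1/√(0.000535·4.7e-08) = 1.994e+05 rad/s.
Step 3 — f₀ = ω₀/(2π) = 3.174e+04 Hz.
Step 4 — Series Q: Q = ω₀L/R = 1.994e+05·0.000535/4700 = 0.0227.
Step 5 — 3dB bandwidth: Δω = ω₀/Q = 8.785e+06 rad/s; BW = Δω/(2π) = 1.398e+06 Hz.

(a) f₀ = 3.174e+04 Hz  (b) Q = 0.0227  (c) BW = 1.398e+06 Hz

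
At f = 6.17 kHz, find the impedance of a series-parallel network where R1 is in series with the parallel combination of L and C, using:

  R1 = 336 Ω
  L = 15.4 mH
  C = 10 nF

Step 1 — Angular frequency: ω = 2π·f = 2π·6170 = 3.877e+04 rad/s.
Step 2 — Component impedances:
  R1: Z = R = 336 Ω
  L: Z = jωL = j·3.877e+04·0.0154 = 0 + j597 Ω
  C: Z = 1/(jωC) = -j/(ω·C) = 0 - j2579 Ω
Step 3 — Parallel branch: L || C = 1/(1/L + 1/C) = 0 + j776.8 Ω.
Step 4 — Series with R1: Z_total = R1 + (L || C) = 336 + j776.8 Ω = 846.4∠66.6° Ω.

Z = 336 + j776.8 Ω = 846.4∠66.6° Ω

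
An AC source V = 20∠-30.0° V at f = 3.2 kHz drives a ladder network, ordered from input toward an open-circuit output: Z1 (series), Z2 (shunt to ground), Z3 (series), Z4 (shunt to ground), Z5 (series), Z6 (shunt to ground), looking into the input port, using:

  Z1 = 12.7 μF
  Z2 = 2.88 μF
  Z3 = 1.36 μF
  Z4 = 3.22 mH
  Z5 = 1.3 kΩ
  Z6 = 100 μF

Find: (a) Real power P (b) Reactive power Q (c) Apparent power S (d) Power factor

Step 1 — Angular frequency: ω = 2π·f = 2π·3200 = 2.011e+04 rad/s.
Step 2 — Component impedances:
  Z1: Z = 1/(jωC) = -j/(ω·C) = 0 - j3.916 Ω
  Z2: Z = 1/(jωC) = -j/(ω·C) = 0 - j17.27 Ω
  Z3: Z = 1/(jωC) = -j/(ω·C) = 0 - j36.57 Ω
  Z4: Z = jωL = j·2.011e+04·0.00322 = 0 + j64.74 Ω
  Z5: Z = R = 1300 Ω
  Z6: Z = 1/(jωC) = -j/(ω·C) = 0 - j0.4974 Ω
Step 3 — Ladder network (open output): work backward from the far end, alternating series and parallel combinations. Z_in = 7.628 - j46.66 Ω = 47.28∠-80.7° Ω.
Step 4 — Source phasor: V = 20∠-30.0° V = 17.32 - j10 V.
Step 5 — Current: I = V / Z = 0.2678 + j0.3274 A = 0.423∠50.7° A.
Step 6 — Complex power: S = V·I* = 1.365 - j8.349 VA.
Step 7 — Real power: P = Re(S) = 1.365 W.
Step 8 — Reactive power: Q = Im(S) = -8.349 VAR.
Step 9 — Apparent power: |S| = 8.46 VA.
Step 10 — Power factor: PF = P/|S| = 0.1613 (leading).

(a) P = 1.365 W  (b) Q = -8.349 VAR  (c) S = 8.46 VA  (d) PF = 0.1613 (leading)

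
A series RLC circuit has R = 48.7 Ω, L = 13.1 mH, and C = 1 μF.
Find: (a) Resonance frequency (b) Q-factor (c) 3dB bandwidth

Step 1 — Resonance: ω₀ = 1/√(LC) = 1/√(0.0131·1e-06) = 8737 rad/s.
Step 2 — f₀ = ω₀/(2π) = 1391 Hz.
Step 3 — Series Q: Q = ω₀L/R = 8737·0.0131/48.7 = 2.35.
Step 4 — Bandwidth: Δω = ω₀/Q = 3718 rad/s; BW = Δω/(2π) = 591.7 Hz.

(a) f₀ = 1391 Hz  (b) Q = 2.35  (c) BW = 591.7 Hz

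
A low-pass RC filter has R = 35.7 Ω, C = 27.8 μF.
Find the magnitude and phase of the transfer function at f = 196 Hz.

Step 1 — Angular frequency: ω = 2π·196 = 1232 rad/s.
Step 2 — Transfer function: H(jω) = 1/(1 + jωRC).
Step 3 — Denominator: 1 + jωRC = 1 + j·1232·35.7·2.78e-05 = 1 + j1.222.
Step 4 — H = 0.401 - j0.4901.
Step 5 — Magnitude: |H| = 0.6332 (-4.0 dB); phase: φ = -50.7°.

|H| = 0.6332 (-4.0 dB), φ = -50.7°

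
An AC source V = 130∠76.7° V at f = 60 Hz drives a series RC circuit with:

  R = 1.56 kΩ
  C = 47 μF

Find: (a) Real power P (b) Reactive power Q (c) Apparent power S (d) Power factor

Step 1 — Angular frequency: ω = 2π·f = 2π·60 = 377 rad/s.
Step 2 — Component impedances:
  R: Z = R = 1560 Ω
  C: Z = 1/(jωC) = -j/(ω·C) = 0 - j56.44 Ω
Step 3 — Series combination: Z_total = R + C = 1560 - j56.44 Ω = 1561∠-2.1° Ω.
Step 4 — Source phasor: V = 130∠76.7° V = 29.91 + j126.5 V.
Step 5 — Current: I = V / Z = 0.01622 + j0.08168 A = 0.08328∠78.8° A.
Step 6 — Complex power: S = V·I* = 10.82 - j0.3914 VA.
Step 7 — Real power: P = Re(S) = 10.82 W.
Step 8 — Reactive power: Q = Im(S) = -0.3914 VAR.
Step 9 — Apparent power: |S| = 10.83 VA.
Step 10 — Power factor: PF = P/|S| = 0.9993 (leading).

(a) P = 10.82 W  (b) Q = -0.3914 VAR  (c) S = 10.83 VA  (d) PF = 0.9993 (leading)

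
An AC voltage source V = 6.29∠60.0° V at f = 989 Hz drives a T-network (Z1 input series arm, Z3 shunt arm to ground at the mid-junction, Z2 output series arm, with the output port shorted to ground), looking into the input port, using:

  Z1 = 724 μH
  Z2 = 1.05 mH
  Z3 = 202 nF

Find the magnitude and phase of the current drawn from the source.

Step 1 — Angular frequency: ω = 2π·f = 2π·989 = 6214 rad/s.
Step 2 — Component impedances:
  Z1: Z = jωL = j·6214·0.000724 = 0 + j4.499 Ω
  Z2: Z = jωL = j·6214·0.00105 = 0 + j6.525 Ω
  Z3: Z = 1/(jωC) = -j/(ω·C) = 0 - j796.7 Ω
Step 3 — With the output port shorted to ground, the output series arm Z2 runs from the junction to ground; the shunt arm Z3 also runs from the junction to ground. They appear in parallel: Z3 || Z2 = 0 + j6.579 Ω.
Step 4 — Series with input arm Z1: Z_in = Z1 + (Z3 || Z2) = 0 + j11.08 Ω = 11.08∠90.0° Ω.
Step 5 — Source phasor: V = 6.29∠60.0° V = 3.145 + j5.447 V.
Step 6 — Ohm's law: I = V / Z_total = (3.145 + j5.447) / (0 + j11.08) = 0.4917 - j0.2839 A.
Step 7 — Convert to polar: |I| = 0.5678 A, ∠I = -30.0°.

I = 0.5678∠-30.0° A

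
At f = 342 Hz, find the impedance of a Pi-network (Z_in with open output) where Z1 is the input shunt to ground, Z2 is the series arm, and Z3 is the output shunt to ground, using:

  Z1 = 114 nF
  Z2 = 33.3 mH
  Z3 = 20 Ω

Step 1 — Angular frequency: ω = 2π·f = 2π·342 = 2149 rad/s.
Step 2 — Component impedances:
  Z1: Z = 1/(jωC) = -j/(ω·C) = 0 - j4082 Ω
  Z2: Z = jωL = j·2149·0.0333 = 0 + j71.56 Ω
  Z3: Z = R = 20 Ω
Step 3 — With open output, the series arm Z2 and the output shunt Z3 appear in series to ground: Z2 + Z3 = 20 + j71.56 Ω.
Step 4 — Parallel with input shunt Z1: Z_in = Z1 || (Z2 + Z3) = 20.72 + j72.73 Ω = 75.62∠74.1° Ω.

Z = 20.72 + j72.73 Ω = 75.62∠74.1° Ω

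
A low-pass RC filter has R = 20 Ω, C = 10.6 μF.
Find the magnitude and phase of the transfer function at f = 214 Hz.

Step 1 — Angular frequency: ω = 2π·214 = 1345 rad/s.
Step 2 — Transfer function: H(jω) = 1/(1 + jωRC).
Step 3 — Denominator: 1 + jωRC = 1 + j·1345·20·1.06e-05 = 1 + j0.2851.
Step 4 — H = 0.9248 - j0.2636.
Step 5 — Magnitude: |H| = 0.9617 (-0.3 dB); phase: φ = -15.9°.

|H| = 0.9617 (-0.3 dB), φ = -15.9°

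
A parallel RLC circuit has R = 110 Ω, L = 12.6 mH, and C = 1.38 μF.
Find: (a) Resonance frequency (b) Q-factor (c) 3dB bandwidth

Step 1 — Resonance: ω₀ = 1/√(LC) = 1/√(0.0126·1.38e-06) = 7584 rad/s.
Step 2 — f₀ = ω₀/(2π) = 1207 Hz.
Step 3 — Parallel Q: Q = R/(ω₀L) = 110/(7584·0.0126) = 1.151.
Step 4 — Bandwidth: Δω = ω₀/Q = 6588 rad/s; BW = Δω/(2π) = 1048 Hz.

(a) f₀ = 1207 Hz  (b) Q = 1.151  (c) BW = 1048 Hz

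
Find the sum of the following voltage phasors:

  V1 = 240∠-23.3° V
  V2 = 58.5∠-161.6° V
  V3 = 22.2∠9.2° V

Step 1 — Convert each phasor to rectangular form:
  V1 = 240·(cos(-23.3°) + j·sin(-23.3°)) = 220.4 - j94.93 V
  V2 = 58.5·(cos(-161.6°) + j·sin(-161.6°)) = -55.51 - j18.47 V
  V3 = 22.2·(cos(9.2°) + j·sin(9.2°)) = 21.91 + j3.549 V
Step 2 — Sum components: V_total = 186.8 - j109.8 V.
Step 3 — Convert to polar: |V_total| = 216.7 V, ∠V_total = -30.5°.

V_total = 216.7∠-30.5° V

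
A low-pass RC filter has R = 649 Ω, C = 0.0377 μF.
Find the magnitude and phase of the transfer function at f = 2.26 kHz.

Step 1 — Angular frequency: ω = 2π·2260 = 1.42e+04 rad/s.
Step 2 — Transfer function: H(jω) = 1/(1 + jωRC).
Step 3 — Denominator: 1 + jωRC = 1 + j·1.42e+04·649·3.77e-08 = 1 + j0.3474.
Step 4 — H = 0.8923 - j0.31.
Step 5 — Magnitude: |H| = 0.9446 (-0.5 dB); phase: φ = -19.2°.

|H| = 0.9446 (-0.5 dB), φ = -19.2°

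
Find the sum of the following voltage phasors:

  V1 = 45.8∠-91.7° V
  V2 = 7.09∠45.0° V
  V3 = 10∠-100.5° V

Step 1 — Convert each phasor to rectangular form:
  V1 = 45.8·(cos(-91.7°) + j·sin(-91.7°)) = -1.359 - j45.78 V
  V2 = 7.09·(cos(45.0°) + j·sin(45.0°)) = 5.013 + j5.013 V
  V3 = 10·(cos(-100.5°) + j·sin(-100.5°)) = -1.822 - j9.833 V
Step 2 — Sum components: V_total = 1.832 - j50.6 V.
Step 3 — Convert to polar: |V_total| = 50.63 V, ∠V_total = -87.9°.

V_total = 50.63∠-87.9° V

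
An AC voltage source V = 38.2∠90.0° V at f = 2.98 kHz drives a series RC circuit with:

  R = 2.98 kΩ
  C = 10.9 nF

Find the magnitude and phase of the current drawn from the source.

Step 1 — Angular frequency: ω = 2π·f = 2π·2980 = 1.872e+04 rad/s.
Step 2 — Component impedances:
  R: Z = R = 2980 Ω
  C: Z = 1/(jωC) = -j/(ω·C) = 0 - j4900 Ω
Step 3 — Series combination: Z_total = R + C = 2980 - j4900 Ω = 5735∠-58.7° Ω.
Step 4 — Source phasor: V = 38.2∠90.0° V = 0 + j38.2 V.
Step 5 — Ohm's law: I = V / Z_total = (0 + j38.2) / (2980 - j4900) = -0.005691 + j0.003461 A.
Step 6 — Convert to polar: |I| = 0.006661 A, ∠I = 148.7°.

I = 0.006661∠148.7° A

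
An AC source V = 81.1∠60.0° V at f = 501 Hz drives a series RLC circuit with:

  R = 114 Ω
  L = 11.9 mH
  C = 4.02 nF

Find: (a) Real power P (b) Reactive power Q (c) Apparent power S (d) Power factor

Step 1 — Angular frequency: ω = 2π·f = 2π·501 = 3148 rad/s.
Step 2 — Component impedances:
  R: Z = R = 114 Ω
  L: Z = jωL = j·3148·0.0119 = 0 + j37.46 Ω
  C: Z = 1/(jωC) = -j/(ω·C) = 0 - j7.902e+04 Ω
Step 3 — Series combination: Z_total = R + L + C = 114 - j7.899e+04 Ω = 7.899e+04∠-89.9° Ω.
Step 4 — Source phasor: V = 81.1∠60.0° V = 40.55 + j70.23 V.
Step 5 — Current: I = V / Z = -0.0008885 + j0.0005147 A = 0.001027∠149.9° A.
Step 6 — Complex power: S = V·I* = 0.0001202 - j0.08327 VA.
Step 7 — Real power: P = Re(S) = 0.0001202 W.
Step 8 — Reactive power: Q = Im(S) = -0.08327 VAR.
Step 9 — Apparent power: |S| = 0.08327 VA.
Step 10 — Power factor: PF = P/|S| = 0.001443 (leading).

(a) P = 0.0001202 W  (b) Q = -0.08327 VAR  (c) S = 0.08327 VA  (d) PF = 0.001443 (leading)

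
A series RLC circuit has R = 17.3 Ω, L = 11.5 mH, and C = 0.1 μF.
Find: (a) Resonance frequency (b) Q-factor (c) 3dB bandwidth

Step 1 — Resonance: ω₀ = 1/√(LC) = 1/√(0.0115·1e-07) = 2.949e+04 rad/s.
Step 2 — f₀ = ω₀/(2π) = 4693 Hz.
Step 3 — Series Q: Q = ω₀L/R = 2.949e+04·0.0115/17.3 = 19.6.
Step 4 — Bandwidth: Δω = ω₀/Q = 1504 rad/s; BW = Δω/(2π) = 239.4 Hz.

(a) f₀ = 4693 Hz  (b) Q = 19.6  (c) BW = 239.4 Hz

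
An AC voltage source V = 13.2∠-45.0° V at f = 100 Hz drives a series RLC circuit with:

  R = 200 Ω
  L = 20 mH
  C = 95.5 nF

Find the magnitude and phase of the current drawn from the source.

Step 1 — Angular frequency: ω = 2π·f = 2π·100 = 628.3 rad/s.
Step 2 — Component impedances:
  R: Z = R = 200 Ω
  L: Z = jωL = j·628.3·0.02 = 0 + j12.57 Ω
  C: Z = 1/(jωC) = -j/(ω·C) = 0 - j1.667e+04 Ω
Step 3 — Series combination: Z_total = R + L + C = 200 - j1.665e+04 Ω = 1.665e+04∠-89.3° Ω.
Step 4 — Source phasor: V = 13.2∠-45.0° V = 9.334 - j9.334 V.
Step 5 — Ohm's law: I = V / Z_total = (9.334 - j9.334) / (200 - j1.665e+04) = 0.0005671 + j0.0005537 A.
Step 6 — Convert to polar: |I| = 0.0007926 A, ∠I = 44.3°.

I = 0.0007926∠44.3° A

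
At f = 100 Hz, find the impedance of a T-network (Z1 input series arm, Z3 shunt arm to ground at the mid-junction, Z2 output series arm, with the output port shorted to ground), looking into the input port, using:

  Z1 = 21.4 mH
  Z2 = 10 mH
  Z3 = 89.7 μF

Step 1 — Angular frequency: ω = 2π·f = 2π·100 = 628.3 rad/s.
Step 2 — Component impedances:
  Z1: Z = jωL = j·628.3·0.0214 = 0 + j13.45 Ω
  Z2: Z = jωL = j·628.3·0.01 = 0 + j6.283 Ω
  Z3: Z = 1/(jωC) = -j/(ω·C) = 0 - j17.74 Ω
Step 3 — With the output port shorted to ground, the output series arm Z2 runs from the junction to ground; the shunt arm Z3 also runs from the junction to ground. They appear in parallel: Z3 || Z2 = 0 + j9.728 Ω.
Step 4 — Series with input arm Z1: Z_in = Z1 + (Z3 || Z2) = 0 + j23.17 Ω = 23.17∠90.0° Ω.

Z = 0 + j23.17 Ω = 23.17∠90.0° Ω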